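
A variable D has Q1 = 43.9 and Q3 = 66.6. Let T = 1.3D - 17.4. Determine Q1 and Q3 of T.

a = 1.3 > 0: Q1(T) = a·Q1(D)+b = 39.67, Q3(T) = a·Q3(D)+b = 69.18.

Q1(T) = 39.67, Q3(T) = 69.18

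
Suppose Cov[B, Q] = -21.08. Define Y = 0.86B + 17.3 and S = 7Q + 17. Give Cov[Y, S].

Cov[Y, S] = -126.9016

Cov[Y, S] = a·c·Cov[B, Q] = 0.86·7·(-21.08) = -126.9016. Additive constants drop out.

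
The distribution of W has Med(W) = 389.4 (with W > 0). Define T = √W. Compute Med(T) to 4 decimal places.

√W is monotone on this domain, so Med(T) = √(389.4) ≈ 19.7332.

Med(T) = 19.7332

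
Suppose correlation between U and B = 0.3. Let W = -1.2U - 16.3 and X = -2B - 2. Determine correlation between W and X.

correlation between W and X = 0.3

Linear rescalings preserve correlation up to sign; here the slopes -1.2 and -2 have the same sign, so correlation between W and X = correlation between U and B = 0.3.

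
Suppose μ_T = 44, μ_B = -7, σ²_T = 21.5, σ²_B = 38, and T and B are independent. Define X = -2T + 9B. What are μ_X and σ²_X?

μ_X = (-2)·μ_T + 9·μ_B = (-2)·44 + 9·(-7) = -151.
σ²_X = a²·σ²_T + b²·σ²_B + 2ab·Cov(T, B) with a = -2, b = 9.
Independence gives Cov(T, B) = 0.
= (-2)²·21.5 + 9²·38 + 2·(-2)·9·0
= 86 + 3078 + 0 = 3164.

μ_X = -151, σ²_X = 3164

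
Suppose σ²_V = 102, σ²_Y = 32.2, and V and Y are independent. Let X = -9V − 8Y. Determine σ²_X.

σ²_X = 10322.8

σ²_X = a²·σ²_V + b²·σ²_Y + 2ab·Cov[V, Y] with a = -9, b = -8.
Independence gives Cov[V, Y] = 0.
= (-9)²·102 + (-8)²·32.2 + 2·(-9)·(-8)·0
= 8262 + 2060.8 + 0 = 10322.8.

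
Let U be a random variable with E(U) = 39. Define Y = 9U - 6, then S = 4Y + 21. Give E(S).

E(S) = 1401

E(Y) = 9·39 + (-6) = 345.
E(S) = 4·345 + 21 = 1401.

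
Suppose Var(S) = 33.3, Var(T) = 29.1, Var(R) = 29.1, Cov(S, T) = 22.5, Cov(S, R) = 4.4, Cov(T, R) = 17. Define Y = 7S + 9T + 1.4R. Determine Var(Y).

Var(Y) = 7395.476

Var(Y) = a²·Var(S) + b²·Var(T) + c²·Var(R) + 2ab·Cov(S, T) + 2ac·Cov(S, R) + 2bc·Cov(T, R), with a = 7, b = 9, c = 1.4.
= 1631.7 + 2357.1 + 57.036 + 2835 + 86.24 + 428.4
= 7395.476.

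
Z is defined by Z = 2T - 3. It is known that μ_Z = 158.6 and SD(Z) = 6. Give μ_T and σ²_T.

μ_T = 80.8, σ²_T = 9

From Z = 2T - 3: μ_Z = a·μ_T + b, so μ_T = (μ_Z − b)/a = (158.6 − (-3))/2 = 80.8.
σ²_Z = 6² = 36.
σ²_Z = a²·σ²_T, so σ²_T = 36/2² = 9.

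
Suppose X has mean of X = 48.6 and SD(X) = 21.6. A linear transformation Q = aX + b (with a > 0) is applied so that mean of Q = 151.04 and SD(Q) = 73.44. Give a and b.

a = 3.4, b = -14.2

SD(Q) = a·SD(X) (a > 0), so a = 73.44/21.6 = 3.4.
mean of Q = a·mean of X + b, so b = 151.04 − 3.4·48.6 = -14.2.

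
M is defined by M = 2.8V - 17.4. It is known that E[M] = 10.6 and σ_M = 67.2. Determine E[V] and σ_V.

From M = 2.8V - 17.4: E[M] = a·E[V] + b, so E[V] = (E[M] − b)/a = (10.6 − (-17.4))/2.8 = 10.
σ_M = |a|·σ_V, so σ_V = 67.2/|2.8| = 24.

E[V] = 10, σ_V = 24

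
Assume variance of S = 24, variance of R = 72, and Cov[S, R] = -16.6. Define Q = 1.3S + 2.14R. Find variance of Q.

variance of Q = 277.9288

variance of Q = a²·variance of S + b²·variance of R + 2ab·Cov[S, R] with a = 1.3, b = 2.14.
= 1.3²·24 + 2.14²·72 + 2·1.3·2.14·(-16.6)
= 40.56 + 329.7312 + (-92.3624) = 277.9288.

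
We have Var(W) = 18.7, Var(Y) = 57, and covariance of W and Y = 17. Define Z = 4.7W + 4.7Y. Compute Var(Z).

Var(Z) = a²·Var(W) + b²·Var(Y) + 2ab·covariance of W and Y with a = 4.7, b = 4.7.
= 4.7²·18.7 + 4.7²·57 + 2·4.7·4.7·17
= 413.083 + 1259.13 + 751.06 = 2423.273.

Var(Z) = 2423.273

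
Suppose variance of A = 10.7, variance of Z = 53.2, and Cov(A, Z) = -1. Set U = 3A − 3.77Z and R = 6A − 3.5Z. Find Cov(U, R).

Cov(U, R) = 927.694

By bilinearity, Cov(U, R) = ac·variance of A + bd·variance of Z + (ad+bc)·Cov(A, Z), with a=3, b=-3.77, c=6, d=-3.5.
ac·variance of A = 3·6·10.7 = 192.6
bd·variance of Z = (-3.77)·(-3.5)·53.2 = 701.974
(ad+bc)·Cov(A, Z) = (-33.12)·(-1) = 33.12
Cov(U, R) = 192.6 + 701.974 + 33.12 = 927.694.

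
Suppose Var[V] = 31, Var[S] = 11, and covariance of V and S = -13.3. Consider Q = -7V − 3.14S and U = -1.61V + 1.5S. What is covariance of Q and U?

By bilinearity, covariance of Q and U = ac·Var[V] + bd·Var[S] + (ad+bc)·covariance of V and S, with a=-7, b=-3.14, c=-1.61, d=1.5.
ac·Var[V] = (-7)·(-1.61)·31 = 349.37
bd·Var[S] = (-3.14)·1.5·11 = -51.81
(ad+bc)·covariance of V and S = (-5.4446)·(-13.3) = 72.41318
covariance of Q and U = 349.37 + (-51.81) + 72.41318 = 369.97318.

covariance of Q and U = 369.97318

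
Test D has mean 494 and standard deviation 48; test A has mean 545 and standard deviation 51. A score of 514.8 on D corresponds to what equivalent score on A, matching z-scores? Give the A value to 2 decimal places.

A = 567.10

z = (514.8 − 494)/48 ≈ 0.4333.
A = 545 + z·51 = 545 + (514.8 − 494)·51/48 = 567.10.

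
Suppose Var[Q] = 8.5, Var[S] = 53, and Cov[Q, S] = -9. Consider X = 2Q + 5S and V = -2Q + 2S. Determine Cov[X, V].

By bilinearity, Cov[X, V] = ac·Var[Q] + bd·Var[S] + (ad+bc)·Cov[Q, S], with a=2, b=5, c=-2, d=2.
ac·Var[Q] = 2·(-2)·8.5 = -34
bd·Var[S] = 5·2·53 = 530
(ad+bc)·Cov[Q, S] = (-6)·(-9) = 54
Cov[X, V] = -34 + 530 + 54 = 550.

Cov[X, V] = 550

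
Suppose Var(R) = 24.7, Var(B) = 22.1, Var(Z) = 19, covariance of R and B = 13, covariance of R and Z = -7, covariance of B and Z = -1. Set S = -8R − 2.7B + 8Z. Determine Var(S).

Var(S) = 4458.709

Var(S) = a²·Var(R) + b²·Var(B) + c²·Var(Z) + 2ab·covariance of R and B + 2ac·covariance of R and Z + 2bc·covariance of B and Z, with a = -8, b = -2.7, c = 8.
= 1580.8 + 161.109 + 1216 + 561.6 + 896 + 43.2
= 4458.709.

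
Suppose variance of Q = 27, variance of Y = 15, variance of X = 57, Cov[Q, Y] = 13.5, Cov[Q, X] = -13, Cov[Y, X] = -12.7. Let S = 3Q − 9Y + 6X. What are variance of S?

variance of S = a²·variance of Q + b²·variance of Y + c²·variance of X + 2ab·Cov[Q, Y] + 2ac·Cov[Q, X] + 2bc·Cov[Y, X], with a = 3, b = -9, c = 6.
= 243 + 1215 + 2052 + (-729) + (-468) + 1371.6
= 3684.6.

variance of S = 3684.6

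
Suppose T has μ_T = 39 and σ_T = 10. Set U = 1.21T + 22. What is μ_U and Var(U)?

μ_U = 69.19, Var(U) = 146.41

U = 1.21T + 22 is linear with a = 1.21, b = 22.
μ_U = a·μ_T + b = 1.21·39 + 22 = 69.19.
Var(T) = 10² = 100.
Var(U) = a²·Var(T) = 1.21²·100 = 146.41 (the additive constant 22 does not affect variance).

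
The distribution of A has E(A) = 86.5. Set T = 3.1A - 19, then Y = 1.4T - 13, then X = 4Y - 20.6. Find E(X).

E(T) = 3.1·86.5 + (-19) = 249.15.
E(Y) = 1.4·249.15 + (-13) = 335.81.
E(X) = 4·335.81 + (-20.6) = 1322.64.

E(X) = 1322.64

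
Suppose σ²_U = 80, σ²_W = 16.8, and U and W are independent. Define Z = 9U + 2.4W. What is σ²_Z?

σ²_Z = 6576.768

σ²_Z = a²·σ²_U + b²·σ²_W + 2ab·Cov(U, W) with a = 9, b = 2.4.
Independence gives Cov(U, W) = 0.
= 9²·80 + 2.4²·16.8 + 2·9·2.4·0
= 6480 + 96.768 + 0 = 6576.768.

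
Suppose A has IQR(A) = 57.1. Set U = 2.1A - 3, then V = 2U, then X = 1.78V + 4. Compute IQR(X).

IQR(U) = |2.1|·57.1 = 119.91.
IQR(V) = |2|·119.91 = 239.82.
IQR(X) = |1.78|·239.82 = 426.8796.

IQR(X) = 426.8796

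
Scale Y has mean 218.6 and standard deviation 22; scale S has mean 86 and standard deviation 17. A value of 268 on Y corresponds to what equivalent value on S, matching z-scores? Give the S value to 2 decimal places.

z = (268 − 218.6)/22 ≈ 2.2455.
S = 86 + z·17 = 86 + (268 − 218.6)·17/22 ≈ 124.17.

S = 124.17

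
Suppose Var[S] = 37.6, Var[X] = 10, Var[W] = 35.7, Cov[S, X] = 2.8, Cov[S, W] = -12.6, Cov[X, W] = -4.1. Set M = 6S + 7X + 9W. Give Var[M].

Var[M] = 3093.1

Var[M] = a²·Var[S] + b²·Var[X] + c²·Var[W] + 2ab·Cov[S, X] + 2ac·Cov[S, W] + 2bc·Cov[X, W], with a = 6, b = 7, c = 9.
= 1353.6 + 490 + 2891.7 + 235.2 + (-1360.8) + (-516.6)
= 3093.1.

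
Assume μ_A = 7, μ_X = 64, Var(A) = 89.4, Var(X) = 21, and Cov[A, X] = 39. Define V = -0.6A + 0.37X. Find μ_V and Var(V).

μ_V = 19.48, Var(V) = 17.7429

μ_V = (-0.6)·μ_A + 0.37·μ_X = (-0.6)·7 + 0.37·64 = 19.48.
Var(V) = a²·Var(A) + b²·Var(X) + 2ab·Cov[A, X] with a = -0.6, b = 0.37.
= (-0.6)²·89.4 + 0.37²·21 + 2·(-0.6)·0.37·39
= 32.184 + 2.8749 + (-17.316) = 17.7429.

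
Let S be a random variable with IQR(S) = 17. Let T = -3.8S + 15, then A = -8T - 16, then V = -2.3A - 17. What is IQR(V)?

IQR(V) = 1188.64

IQR(T) = |-3.8|·17 = 64.6.
IQR(A) = |-8|·64.6 = 516.8.
IQR(V) = |-2.3|·516.8 = 1188.64.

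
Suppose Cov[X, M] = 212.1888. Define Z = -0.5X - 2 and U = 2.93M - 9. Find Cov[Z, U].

Cov[Z, U] = a·c·Cov[X, M] = (-0.5)·2.93·212.1888 = -310.856592. Additive constants drop out.

Cov[Z, U] = -310.856592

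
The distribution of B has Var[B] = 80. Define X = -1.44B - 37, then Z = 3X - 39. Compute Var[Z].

Var[Z] = 1492.992

Var[X] = (-1.44)²·80 = 165.888.
Var[Z] = 3²·165.888 = 1492.992.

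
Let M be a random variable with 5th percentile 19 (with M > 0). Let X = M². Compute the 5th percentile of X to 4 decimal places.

5th percentile of X = 361

M² is increasing, so P_{5}(X) = g(P_{5}(M)) = 361.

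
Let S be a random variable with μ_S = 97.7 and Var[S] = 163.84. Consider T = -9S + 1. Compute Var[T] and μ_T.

Var[T] = 13271.04, μ_T = -878.3

T = -9S + 1 is linear with a = -9, b = 1.
Var[T] = a²·Var[S] = (-9)²·163.84 = 13271.04 (the additive constant 1 does not affect variance).
μ_T = a·μ_S + b = (-9)·97.7 + 1 = -878.3.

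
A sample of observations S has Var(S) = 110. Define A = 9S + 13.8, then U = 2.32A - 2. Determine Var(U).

Var(A) = 9²·110 = 8910.
Var(U) = 2.32²·8910 = 47957.184.

Var(U) = 47957.184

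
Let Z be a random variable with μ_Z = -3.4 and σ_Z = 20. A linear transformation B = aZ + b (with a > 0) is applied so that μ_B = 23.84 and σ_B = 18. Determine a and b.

σ_B = a·σ_Z (a > 0), so a = 18/20 = 0.9.
μ_B = a·μ_Z + b, so b = 23.84 − 0.9·(-3.4) = 26.9.

a = 0.9, b = 26.9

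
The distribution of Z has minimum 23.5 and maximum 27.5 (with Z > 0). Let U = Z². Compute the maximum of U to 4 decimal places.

max(U) = 756.25

Z² is increasing on this domain, so max(U) comes from max(Z) = 27.5: max(U) = square(27.5) = 756.25.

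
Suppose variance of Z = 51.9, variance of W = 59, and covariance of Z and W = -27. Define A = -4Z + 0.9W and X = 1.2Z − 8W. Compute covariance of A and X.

covariance of A and X = -1567.08

By bilinearity, covariance of A and X = ac·variance of Z + bd·variance of W + (ad+bc)·covariance of Z and W, with a=-4, b=0.9, c=1.2, d=-8.
ac·variance of Z = (-4)·1.2·51.9 = -249.12
bd·variance of W = 0.9·(-8)·59 = -424.8
(ad+bc)·covariance of Z and W = (33.08)·(-27) = -893.16
covariance of A and X = -249.12 + (-424.8) + (-893.16) = -1567.08.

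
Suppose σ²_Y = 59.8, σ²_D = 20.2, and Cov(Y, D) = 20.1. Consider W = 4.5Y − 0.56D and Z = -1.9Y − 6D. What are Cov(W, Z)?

By bilinearity, Cov(W, Z) = ac·σ²_Y + bd·σ²_D + (ad+bc)·Cov(Y, D), with a=4.5, b=-0.56, c=-1.9, d=-6.
ac·σ²_Y = 4.5·(-1.9)·59.8 = -511.29
bd·σ²_D = (-0.56)·(-6)·20.2 = 67.872
(ad+bc)·Cov(Y, D) = (-25.936)·20.1 = -521.3136
Cov(W, Z) = -511.29 + 67.872 + (-521.3136) = -964.7316.

Cov(W, Z) = -964.7316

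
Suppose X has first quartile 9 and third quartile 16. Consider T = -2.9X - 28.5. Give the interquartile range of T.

IQR of X = Q3 − Q1 = 16 − 9 = 7.
Under T = aX + b, IQR(T) = |a|·IQR(X) = |-2.9|·7 = 20.3 (shifts cancel; spread scales by |a|).

IQR(T) = 20.3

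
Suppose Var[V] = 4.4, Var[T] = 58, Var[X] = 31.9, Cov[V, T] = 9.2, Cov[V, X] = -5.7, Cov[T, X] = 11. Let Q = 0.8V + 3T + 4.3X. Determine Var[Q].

Var[Q] = a²·Var[V] + b²·Var[T] + c²·Var[X] + 2ab·Cov[V, T] + 2ac·Cov[V, X] + 2bc·Cov[T, X], with a = 0.8, b = 3, c = 4.3.
= 2.816 + 522 + 589.831 + 44.16 + (-39.216) + 283.8
= 1403.391.

Var[Q] = 1403.391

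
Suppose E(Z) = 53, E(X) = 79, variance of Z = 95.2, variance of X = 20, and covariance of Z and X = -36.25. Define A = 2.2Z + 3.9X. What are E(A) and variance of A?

E(A) = 424.7, variance of A = 142.918

E(A) = 2.2·E(Z) + 3.9·E(X) = 2.2·53 + 3.9·79 = 424.7.
variance of A = a²·variance of Z + b²·variance of X + 2ab·covariance of Z and X with a = 2.2, b = 3.9.
= 2.2²·95.2 + 3.9²·20 + 2·2.2·3.9·(-36.25)
= 460.768 + 304.2 + (-622.05) = 142.918.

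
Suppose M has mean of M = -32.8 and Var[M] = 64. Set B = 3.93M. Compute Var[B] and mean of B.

Var[B] = 988.4736, mean of B = -128.904

B = 3.93M is linear with a = 3.93, b = 0.
Var[B] = a²·Var[M] = 3.93²·64 = 988.4736.
mean of B = a·mean of M + b = 3.93·(-32.8) = -128.904.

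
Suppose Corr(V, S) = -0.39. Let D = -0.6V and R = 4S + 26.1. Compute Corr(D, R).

Linear rescalings preserve |correlation|; the slopes -0.6 and 4 have opposite signs, so the correlation flips sign: Corr(D, R) = −Corr(V, S) = 0.39.

Corr(D, R) = 0.39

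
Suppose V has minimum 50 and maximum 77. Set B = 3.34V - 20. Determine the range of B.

Range of V = 77 − 50 = 27.
Range(B) = |a|·Range(V) = |3.34|·27 = 90.18.

Range(B) = 90.18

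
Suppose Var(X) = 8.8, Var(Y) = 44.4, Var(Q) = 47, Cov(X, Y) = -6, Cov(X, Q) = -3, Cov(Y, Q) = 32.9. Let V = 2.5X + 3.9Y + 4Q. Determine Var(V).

Var(V) = a²·Var(X) + b²·Var(Y) + c²·Var(Q) + 2ab·Cov(X, Y) + 2ac·Cov(X, Q) + 2bc·Cov(Y, Q), with a = 2.5, b = 3.9, c = 4.
= 55 + 675.324 + 752 + (-117) + (-60) + 1026.48
= 2331.804.

Var(V) = 2331.804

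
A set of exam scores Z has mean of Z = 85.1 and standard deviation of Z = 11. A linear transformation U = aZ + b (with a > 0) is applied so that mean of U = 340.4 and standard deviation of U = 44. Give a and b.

standard deviation of U = a·standard deviation of Z (a > 0), so a = 44/11 = 4.
mean of U = a·mean of Z + b, so b = 340.4 − 4·85.1 = 0.

a = 4, b = 0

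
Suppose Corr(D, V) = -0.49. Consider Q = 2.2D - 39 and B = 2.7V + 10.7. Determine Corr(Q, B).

Corr(Q, B) = -0.49

Linear rescalings preserve correlation up to sign; here the slopes 2.2 and 2.7 have the same sign, so Corr(Q, B) = Corr(D, V) = -0.49.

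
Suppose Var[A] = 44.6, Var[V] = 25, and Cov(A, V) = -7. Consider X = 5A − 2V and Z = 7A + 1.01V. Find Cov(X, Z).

By bilinearity, Cov(X, Z) = ac·Var[A] + bd·Var[V] + (ad+bc)·Cov(A, V), with a=5, b=-2, c=7, d=1.01.
ac·Var[A] = 5·7·44.6 = 1561
bd·Var[V] = (-2)·1.01·25 = -50.5
(ad+bc)·Cov(A, V) = (-8.95)·(-7) = 62.65
Cov(X, Z) = 1561 + (-50.5) + 62.65 = 1573.15.

Cov(X, Z) = 1573.15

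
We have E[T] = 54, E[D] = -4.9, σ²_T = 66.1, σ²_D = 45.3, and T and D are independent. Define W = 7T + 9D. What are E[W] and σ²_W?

E[W] = 333.9, σ²_W = 6908.2

E[W] = 7·E[T] + 9·E[D] = 7·54 + 9·(-4.9) = 333.9.
σ²_W = a²·σ²_T + b²·σ²_D + 2ab·Cov[T, D] with a = 7, b = 9.
Independence gives Cov[T, D] = 0.
= 7²·66.1 + 9²·45.3 + 2·7·9·0
= 3238.9 + 3669.3 + 0 = 6908.2.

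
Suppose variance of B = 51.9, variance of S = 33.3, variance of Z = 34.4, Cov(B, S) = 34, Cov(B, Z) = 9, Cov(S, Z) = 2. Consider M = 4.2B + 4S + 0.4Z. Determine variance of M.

variance of M = a²·variance of B + b²·variance of S + c²·variance of Z + 2ab·Cov(B, S) + 2ac·Cov(B, Z) + 2bc·Cov(S, Z), with a = 4.2, b = 4, c = 0.4.
= 915.516 + 532.8 + 5.504 + 1142.4 + 30.24 + 6.4
= 2632.86.

variance of M = 2632.86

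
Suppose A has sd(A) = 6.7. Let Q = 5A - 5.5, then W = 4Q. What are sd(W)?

sd(W) = 134

sd(Q) = |5|·6.7 = 33.5.
sd(W) = |4|·33.5 = 134.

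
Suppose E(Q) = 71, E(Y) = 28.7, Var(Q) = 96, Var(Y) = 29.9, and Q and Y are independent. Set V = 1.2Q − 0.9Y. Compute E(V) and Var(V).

E(V) = 1.2·E(Q) + (-0.9)·E(Y) = 1.2·71 + (-0.9)·28.7 = 59.37.
Var(V) = a²·Var(Q) + b²·Var(Y) + 2ab·covariance of Q and Y with a = 1.2, b = -0.9.
Independence gives covariance of Q and Y = 0.
= 1.2²·96 + (-0.9)²·29.9 + 2·1.2·(-0.9)·0
= 138.24 + 24.219 + 0 = 162.459.

E(V) = 59.37, Var(V) = 162.459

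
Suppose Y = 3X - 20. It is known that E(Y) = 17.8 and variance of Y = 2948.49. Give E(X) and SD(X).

E(X) = 12.6, SD(X) = 18.1

From Y = 3X - 20: E(Y) = a·E(X) + b, so E(X) = (E(Y) − b)/a = (17.8 − (-20))/3 = 12.6.
SD(Y) = √2948.49 = 54.3.
SD(Y) = |a|·SD(X), so SD(X) = 54.3/|3| = 18.1.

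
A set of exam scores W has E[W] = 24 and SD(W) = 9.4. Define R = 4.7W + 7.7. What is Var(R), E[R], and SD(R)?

R = 4.7W + 7.7 is linear with a = 4.7, b = 7.7.
Var(W) = 9.4² = 88.36.
Var(R) = a²·Var(W) = 4.7²·88.36 = 1951.8724 (the additive constant 7.7 does not affect variance).
E[R] = a·E[W] + b = 4.7·24 + 7.7 = 120.5.
SD(R) = |a|·SD(W) = |4.7|·9.4 = 44.18.

Var(R) = 1951.8724, E[R] = 120.5, SD(R) = 44.18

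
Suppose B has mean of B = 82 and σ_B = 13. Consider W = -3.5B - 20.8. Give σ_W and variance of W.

σ_W = 45.5, variance of W = 2070.25

W = -3.5B - 20.8 is linear with a = -3.5, b = -20.8.
σ_W = |a|·σ_B = |-3.5|·13 = 45.5.
variance of B = 13² = 169.
variance of W = a²·variance of B = (-3.5)²·169 = 2070.25 (the additive constant -20.8 does not affect variance).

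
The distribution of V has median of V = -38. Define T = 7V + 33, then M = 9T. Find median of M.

median of M = -2097

median of T = 7·(-38) + 33 = -233.
median of M = 9·(-233) = -2097.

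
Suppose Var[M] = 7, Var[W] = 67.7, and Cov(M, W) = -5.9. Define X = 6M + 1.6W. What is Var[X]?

Var[X] = 312.032

Var[X] = a²·Var[M] + b²·Var[W] + 2ab·Cov(M, W) with a = 6, b = 1.6.
= 6²·7 + 1.6²·67.7 + 2·6·1.6·(-5.9)
= 252 + 173.312 + (-113.28) = 312.032.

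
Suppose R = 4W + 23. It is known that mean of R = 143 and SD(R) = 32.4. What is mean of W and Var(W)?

From R = 4W + 23: mean of R = a·mean of W + b, so mean of W = (mean of R − b)/a = (143 − 23)/4 = 30.
Var(R) = 32.4² = 1049.76.
Var(R) = a²·Var(W), so Var(W) = 1049.76/4² = 65.61.

mean of W = 30, Var(W) = 65.61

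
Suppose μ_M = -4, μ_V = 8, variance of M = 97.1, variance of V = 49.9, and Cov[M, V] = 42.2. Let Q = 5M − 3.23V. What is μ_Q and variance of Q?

μ_Q = 5·μ_M + (-3.23)·μ_V = 5·(-4) + (-3.23)·8 = -45.84.
variance of Q = a²·variance of M + b²·variance of V + 2ab·Cov[M, V] with a = 5, b = -3.23.
= 5²·97.1 + (-3.23)²·49.9 + 2·5·(-3.23)·42.2
= 2427.5 + 520.60171 + (-1363.06) = 1585.04171.

μ_Q = -45.84, variance of Q = 1585.04171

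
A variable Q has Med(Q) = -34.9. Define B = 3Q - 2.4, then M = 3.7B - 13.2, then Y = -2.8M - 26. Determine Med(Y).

Med(Y) = 1120.516

Med(B) = 3·(-34.9) + (-2.4) = -107.1.
Med(M) = 3.7·(-107.1) + (-13.2) = -409.47.
Med(Y) = (-2.8)·(-409.47) + (-26) = 1120.516.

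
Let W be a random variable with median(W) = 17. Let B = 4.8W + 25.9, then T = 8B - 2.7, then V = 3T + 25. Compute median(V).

median(B) = 4.8·17 + 25.9 = 107.5.
median(T) = 8·107.5 + (-2.7) = 857.3.
median(V) = 3·857.3 + 25 = 2596.9.

median(V) = 2596.9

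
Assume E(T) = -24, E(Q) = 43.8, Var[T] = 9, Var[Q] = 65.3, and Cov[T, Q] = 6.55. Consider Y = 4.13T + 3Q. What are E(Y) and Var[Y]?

E(Y) = 4.13·E(T) + 3·E(Q) = 4.13·(-24) + 3·43.8 = 32.28.
Var[Y] = a²·Var[T] + b²·Var[Q] + 2ab·Cov[T, Q] with a = 4.13, b = 3.
= 4.13²·9 + 3²·65.3 + 2·4.13·3·6.55
= 153.5121 + 587.7 + 162.309 = 903.5211.

E(Y) = 32.28, Var[Y] = 903.5211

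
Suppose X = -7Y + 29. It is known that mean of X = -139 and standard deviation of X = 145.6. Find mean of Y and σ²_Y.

mean of Y = 24, σ²_Y = 432.64

From X = -7Y + 29: mean of X = a·mean of Y + b, so mean of Y = (mean of X − b)/a = (-139 − 29)/(-7) = 24.
σ²_X = 145.6² = 21199.36.
σ²_X = a²·σ²_Y, so σ²_Y = 21199.36/(-7)² = 432.64.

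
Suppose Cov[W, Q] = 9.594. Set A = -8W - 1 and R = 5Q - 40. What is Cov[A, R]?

Cov[A, R] = -383.76

Cov[A, R] = a·c·Cov[W, Q] = (-8)·5·9.594 = -383.76. Additive constants drop out.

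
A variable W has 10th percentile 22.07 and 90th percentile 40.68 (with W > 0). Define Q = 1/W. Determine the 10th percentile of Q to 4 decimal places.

1/W is decreasing on W > 0, so percentile order reverses: P_{10}(Q) uses P_{90}(W) = 40.68.
P_{10}(Q) = 1/40.68 ≈ 0.0246.

10th percentile of Q = 0.0246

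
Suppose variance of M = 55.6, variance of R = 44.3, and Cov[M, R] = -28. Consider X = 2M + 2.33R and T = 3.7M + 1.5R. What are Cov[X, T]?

Cov[X, T] = 240.8805

By bilinearity, Cov[X, T] = ac·variance of M + bd·variance of R + (ad+bc)·Cov[M, R], with a=2, b=2.33, c=3.7, d=1.5.
ac·variance of M = 2·3.7·55.6 = 411.44
bd·variance of R = 2.33·1.5·44.3 = 154.8285
(ad+bc)·Cov[M, R] = (11.621)·(-28) = -325.388
Cov[X, T] = 411.44 + 154.8285 + (-325.388) = 240.8805.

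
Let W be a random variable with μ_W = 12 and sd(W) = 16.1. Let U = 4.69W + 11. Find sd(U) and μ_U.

sd(U) = 75.509, μ_U = 67.28

U = 4.69W + 11 is linear with a = 4.69, b = 11.
sd(U) = |a|·sd(W) = |4.69|·16.1 = 75.509.
μ_U = a·μ_W + b = 4.69·12 + 11 = 67.28.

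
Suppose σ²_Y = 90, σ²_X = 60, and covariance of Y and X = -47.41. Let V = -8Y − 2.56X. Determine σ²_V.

σ²_V = 4211.3024

σ²_V = a²·σ²_Y + b²·σ²_X + 2ab·covariance of Y and X with a = -8, b = -2.56.
= (-8)²·90 + (-2.56)²·60 + 2·(-8)·(-2.56)·(-47.41)
= 5760 + 393.216 + (-1941.9136) = 4211.3024.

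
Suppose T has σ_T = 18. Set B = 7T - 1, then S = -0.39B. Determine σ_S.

σ_B = |7|·18 = 126.
σ_S = |-0.39|·126 = 49.14.

σ_S = 49.14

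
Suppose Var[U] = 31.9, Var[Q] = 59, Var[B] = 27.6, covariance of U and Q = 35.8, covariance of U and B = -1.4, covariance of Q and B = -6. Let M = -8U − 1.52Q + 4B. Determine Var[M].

Var[M] = a²·Var[U] + b²·Var[Q] + c²·Var[B] + 2ab·covariance of U and Q + 2ac·covariance of U and B + 2bc·covariance of Q and B, with a = -8, b = -1.52, c = 4.
= 2041.6 + 136.3136 + 441.6 + 870.656 + 89.6 + 72.96
= 3652.7296.

Var[M] = 3652.7296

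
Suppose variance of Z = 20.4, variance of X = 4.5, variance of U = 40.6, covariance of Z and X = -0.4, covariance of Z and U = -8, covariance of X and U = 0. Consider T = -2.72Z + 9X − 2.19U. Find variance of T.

variance of T = 634.42422

variance of T = a²·variance of Z + b²·variance of X + c²·variance of U + 2ab·covariance of Z and X + 2ac·covariance of Z and U + 2bc·covariance of X and U, with a = -2.72, b = 9, c = -2.19.
= 150.92736 + 364.5 + 194.72166 + 19.584 + (-95.3088) + 0
= 634.42422.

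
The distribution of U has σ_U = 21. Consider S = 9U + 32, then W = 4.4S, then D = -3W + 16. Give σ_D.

σ_S = |9|·21 = 189.
σ_W = |4.4|·189 = 831.6.
σ_D = |-3|·831.6 = 2494.8.

σ_D = 2494.8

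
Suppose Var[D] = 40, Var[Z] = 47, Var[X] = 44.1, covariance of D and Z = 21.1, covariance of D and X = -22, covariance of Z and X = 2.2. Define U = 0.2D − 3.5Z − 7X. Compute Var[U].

Var[U] = a²·Var[D] + b²·Var[Z] + c²·Var[X] + 2ab·covariance of D and Z + 2ac·covariance of D and X + 2bc·covariance of Z and X, with a = 0.2, b = -3.5, c = -7.
= 1.6 + 575.75 + 2160.9 + (-29.54) + 61.6 + 107.8
= 2878.11.

Var[U] = 2878.11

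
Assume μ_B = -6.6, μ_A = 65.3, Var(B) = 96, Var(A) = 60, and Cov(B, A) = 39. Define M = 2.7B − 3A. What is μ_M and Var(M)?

μ_M = 2.7·μ_B + (-3)·μ_A = 2.7·(-6.6) + (-3)·65.3 = -213.72.
Var(M) = a²·Var(B) + b²·Var(A) + 2ab·Cov(B, A) with a = 2.7, b = -3.
= 2.7²·96 + (-3)²·60 + 2·2.7·(-3)·39
= 699.84 + 540 + (-631.8) = 608.04.

μ_M = -213.72, Var(M) = 608.04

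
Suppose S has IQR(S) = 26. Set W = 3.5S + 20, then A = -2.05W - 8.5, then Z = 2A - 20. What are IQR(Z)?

IQR(W) = |3.5|·26 = 91.
IQR(A) = |-2.05|·91 = 186.55.
IQR(Z) = |2|·186.55 = 373.1.

IQR(Z) = 373.1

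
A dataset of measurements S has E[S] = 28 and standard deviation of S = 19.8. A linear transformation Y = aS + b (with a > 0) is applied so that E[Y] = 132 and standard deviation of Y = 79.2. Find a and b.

a = 4, b = 20

standard deviation of Y = a·standard deviation of S (a > 0), so a = 79.2/19.8 = 4.
E[Y] = a·E[S] + b, so b = 132 − 4·28 = 20.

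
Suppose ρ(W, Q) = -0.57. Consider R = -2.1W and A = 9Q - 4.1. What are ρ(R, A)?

ρ(R, A) = 0.57

Linear rescalings preserve |correlation|; the slopes -2.1 and 9 have opposite signs, so the correlation flips sign: ρ(R, A) = −ρ(W, Q) = 0.57.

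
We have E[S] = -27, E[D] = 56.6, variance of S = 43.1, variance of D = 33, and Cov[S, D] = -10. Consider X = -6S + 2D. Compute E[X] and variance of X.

E[X] = (-6)·E[S] + 2·E[D] = (-6)·(-27) + 2·56.6 = 275.2.
variance of X = a²·variance of S + b²·variance of D + 2ab·Cov[S, D] with a = -6, b = 2.
= (-6)²·43.1 + 2²·33 + 2·(-6)·2·(-10)
= 1551.6 + 132 + 240 = 1923.6.

E[X] = 275.2, variance of X = 1923.6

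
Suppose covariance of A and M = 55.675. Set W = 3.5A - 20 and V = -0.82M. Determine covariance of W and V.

covariance of W and V = -159.78725

covariance of W and V = a·c·covariance of A and M = 3.5·(-0.82)·55.675 = -159.78725. Additive constants drop out.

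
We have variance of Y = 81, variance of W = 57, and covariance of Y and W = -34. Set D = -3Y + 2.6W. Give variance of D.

variance of D = a²·variance of Y + b²·variance of W + 2ab·covariance of Y and W with a = -3, b = 2.6.
= (-3)²·81 + 2.6²·57 + 2·(-3)·2.6·(-34)
= 729 + 385.32 + 530.4 = 1644.72.

variance of D = 1644.72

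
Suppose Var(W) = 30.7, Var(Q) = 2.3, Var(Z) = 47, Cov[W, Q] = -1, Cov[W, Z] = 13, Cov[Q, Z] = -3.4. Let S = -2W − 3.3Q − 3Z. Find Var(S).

Var(S) = 646.327

Var(S) = a²·Var(W) + b²·Var(Q) + c²·Var(Z) + 2ab·Cov[W, Q] + 2ac·Cov[W, Z] + 2bc·Cov[Q, Z], with a = -2, b = -3.3, c = -3.
= 122.8 + 25.047 + 423 + (-13.2) + 156 + (-67.32)
= 646.327.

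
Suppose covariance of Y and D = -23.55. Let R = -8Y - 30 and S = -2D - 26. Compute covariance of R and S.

covariance of R and S = a·c·covariance of Y and D = (-8)·(-2)·(-23.55) = -376.8. Additive constants drop out.

covariance of R and S = -376.8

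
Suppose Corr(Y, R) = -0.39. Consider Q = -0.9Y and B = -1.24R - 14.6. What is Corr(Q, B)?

Linear rescalings preserve correlation up to sign; here the slopes -0.9 and -1.24 have the same sign, so Corr(Q, B) = Corr(Y, R) = -0.39.

Corr(Q, B) = -0.39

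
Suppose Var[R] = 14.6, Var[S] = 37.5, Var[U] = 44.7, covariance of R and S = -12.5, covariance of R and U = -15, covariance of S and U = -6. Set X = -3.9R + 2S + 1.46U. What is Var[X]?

Var[X] = 798.12852

Var[X] = a²·Var[R] + b²·Var[S] + c²·Var[U] + 2ab·covariance of R and S + 2ac·covariance of R and U + 2bc·covariance of S and U, with a = -3.9, b = 2, c = 1.46.
= 222.066 + 150 + 95.28252 + 195 + 170.82 + (-35.04)
= 798.12852.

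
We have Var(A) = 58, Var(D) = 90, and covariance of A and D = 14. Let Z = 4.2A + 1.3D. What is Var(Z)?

Var(Z) = a²·Var(A) + b²·Var(D) + 2ab·covariance of A and D with a = 4.2, b = 1.3.
= 4.2²·58 + 1.3²·90 + 2·4.2·1.3·14
= 1023.12 + 152.1 + 152.88 = 1328.1.

Var(Z) = 1328.1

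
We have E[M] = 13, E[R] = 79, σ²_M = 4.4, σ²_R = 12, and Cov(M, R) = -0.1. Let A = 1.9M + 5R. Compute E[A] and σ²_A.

E[A] = 419.7, σ²_A = 313.984

E[A] = 1.9·E[M] + 5·E[R] = 1.9·13 + 5·79 = 419.7.
σ²_A = a²·σ²_M + b²·σ²_R + 2ab·Cov(M, R) with a = 1.9, b = 5.
= 1.9²·4.4 + 5²·12 + 2·1.9·5·(-0.1)
= 15.884 + 300 + (-1.9) = 313.984.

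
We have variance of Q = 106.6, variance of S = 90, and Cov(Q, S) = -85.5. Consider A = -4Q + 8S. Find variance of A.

variance of A = 12937.6

variance of A = a²·variance of Q + b²·variance of S + 2ab·Cov(Q, S) with a = -4, b = 8.
= (-4)²·106.6 + 8²·90 + 2·(-4)·8·(-85.5)
= 1705.6 + 5760 + 5472 = 12937.6.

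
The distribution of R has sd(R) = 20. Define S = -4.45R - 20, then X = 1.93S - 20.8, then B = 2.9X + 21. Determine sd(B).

sd(B) = 498.133

sd(S) = |-4.45|·20 = 89.
sd(X) = |1.93|·89 = 171.77.
sd(B) = |2.9|·171.77 = 498.133.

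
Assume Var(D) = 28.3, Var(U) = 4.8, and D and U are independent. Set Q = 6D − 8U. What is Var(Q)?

Var(Q) = 1326

Var(Q) = a²·Var(D) + b²·Var(U) + 2ab·Cov[D, U] with a = 6, b = -8.
Independence gives Cov[D, U] = 0.
= 6²·28.3 + (-8)²·4.8 + 2·6·(-8)·0
= 1018.8 + 307.2 + 0 = 1326.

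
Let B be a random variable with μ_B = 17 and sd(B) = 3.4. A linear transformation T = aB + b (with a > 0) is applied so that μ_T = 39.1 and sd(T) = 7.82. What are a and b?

sd(T) = a·sd(B) (a > 0), so a = 7.82/3.4 = 2.3.
μ_T = a·μ_B + b, so b = 39.1 − 2.3·17 = 0.

a = 2.3, b = 0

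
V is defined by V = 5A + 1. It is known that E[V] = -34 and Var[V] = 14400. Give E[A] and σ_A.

From V = 5A + 1: E[V] = a·E[A] + b, so E[A] = (E[V] − b)/a = (-34 − 1)/5 = -7.
σ_V = √14400 = 120.
σ_V = |a|·σ_A, so σ_A = 120/|5| = 24.

E[A] = -7, σ_A = 24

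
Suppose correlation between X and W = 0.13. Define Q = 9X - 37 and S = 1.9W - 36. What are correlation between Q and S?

correlation between Q and S = 0.13

Linear rescalings preserve correlation up to sign; here the slopes 9 and 1.9 have the same sign, so correlation between Q and S = correlation between X and W = 0.13.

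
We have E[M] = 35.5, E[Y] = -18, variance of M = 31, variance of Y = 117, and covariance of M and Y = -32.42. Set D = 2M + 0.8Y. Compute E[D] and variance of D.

E[D] = 2·E[M] + 0.8·E[Y] = 2·35.5 + 0.8·(-18) = 56.6.
variance of D = a²·variance of M + b²·variance of Y + 2ab·covariance of M and Y with a = 2, b = 0.8.
= 2²·31 + 0.8²·117 + 2·2·0.8·(-32.42)
= 124 + 74.88 + (-103.744) = 95.136.

E[D] = 56.6, variance of D = 95.136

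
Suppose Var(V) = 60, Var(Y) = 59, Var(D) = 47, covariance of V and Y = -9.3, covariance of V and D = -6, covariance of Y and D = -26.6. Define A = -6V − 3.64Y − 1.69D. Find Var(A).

Var(A) = a²·Var(V) + b²·Var(Y) + c²·Var(D) + 2ab·covariance of V and Y + 2ac·covariance of V and D + 2bc·covariance of Y and D, with a = -6, b = -3.64, c = -1.69.
= 2160 + 781.7264 + 134.2367 + (-406.224) + (-121.68) + (-327.26512)
= 2220.79398.

Var(A) = 2220.79398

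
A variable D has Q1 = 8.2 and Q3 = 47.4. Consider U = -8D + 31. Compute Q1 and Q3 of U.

a = -8 < 0 reverses order: Q1(U) comes from Q3(D), Q3(U) from Q1(D).
Q1(U) = (-8)·47.4 + 31 = -348.2; Q3(U) = (-8)·8.2 + 31 = -34.6.

Q1(U) = -348.2, Q3(U) = -34.6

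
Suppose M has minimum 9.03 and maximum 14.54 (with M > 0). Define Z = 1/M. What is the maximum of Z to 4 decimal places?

1/M is decreasing on this domain, so max(Z) comes from min(M) = 9.03: max(Z) = 1/(9.03) ≈ 0.1107.

max(Z) = 0.1107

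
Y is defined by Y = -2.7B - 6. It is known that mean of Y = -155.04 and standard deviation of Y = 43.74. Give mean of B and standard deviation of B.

mean of B = 55.2, standard deviation of B = 16.2

From Y = -2.7B - 6: mean of Y = a·mean of B + b, so mean of B = (mean of Y − b)/a = (-155.04 − (-6))/(-2.7) = 55.2.
standard deviation of Y = |a|·standard deviation of B, so standard deviation of B = 43.74/|-2.7| = 16.2.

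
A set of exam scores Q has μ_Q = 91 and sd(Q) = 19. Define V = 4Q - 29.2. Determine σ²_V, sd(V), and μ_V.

σ²_V = 5776, sd(V) = 76, μ_V = 334.8

V = 4Q - 29.2 is linear with a = 4, b = -29.2.
σ²_Q = 19² = 361.
σ²_V = a²·σ²_Q = 4²·361 = 5776 (the additive constant -29.2 does not affect variance).
sd(V) = |a|·sd(Q) = |4|·19 = 76.
μ_V = a·μ_Q + b = 4·91 + (-29.2) = 334.8.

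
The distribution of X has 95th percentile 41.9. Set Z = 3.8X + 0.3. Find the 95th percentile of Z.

Since a = 3.8 > 0 the transformation is increasing, so the 95th percentile of Z = a·(P_{95} of X) + b = 3.8·41.9 + 0.3 = 159.52.

95th percentile of Z = 159.52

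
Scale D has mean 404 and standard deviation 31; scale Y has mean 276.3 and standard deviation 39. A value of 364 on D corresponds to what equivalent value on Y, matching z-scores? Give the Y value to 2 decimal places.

Y = 225.98

z = (364 − 404)/31 ≈ -1.2903.
Y = 276.3 + z·39 = 276.3 + (364 − 404)·39/31 ≈ 225.98.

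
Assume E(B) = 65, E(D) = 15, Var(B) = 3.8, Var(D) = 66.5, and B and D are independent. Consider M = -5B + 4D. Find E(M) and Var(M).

E(M) = (-5)·E(B) + 4·E(D) = (-5)·65 + 4·15 = -265.
Var(M) = a²·Var(B) + b²·Var(D) + 2ab·covariance of B and D with a = -5, b = 4.
Independence gives covariance of B and D = 0.
= (-5)²·3.8 + 4²·66.5 + 2·(-5)·4·0
= 95 + 1064 + 0 = 1159.

E(M) = -265, Var(M) = 1159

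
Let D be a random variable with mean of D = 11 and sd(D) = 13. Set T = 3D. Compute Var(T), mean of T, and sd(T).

Var(T) = 1521, mean of T = 33, sd(T) = 39

T = 3D is linear with a = 3, b = 0.
Var(D) = 13² = 169.
Var(T) = a²·Var(D) = 3²·169 = 1521.
mean of T = a·mean of D + b = 3·11 = 33.
sd(T) = |a|·sd(D) = |3|·13 = 39.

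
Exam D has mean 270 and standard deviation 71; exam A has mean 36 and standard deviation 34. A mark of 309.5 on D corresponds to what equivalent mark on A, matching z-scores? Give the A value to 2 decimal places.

A = 54.92

z = (309.5 − 270)/71 ≈ 0.5563.
A = 36 + z·34 = 36 + (309.5 − 270)·34/71 ≈ 54.92.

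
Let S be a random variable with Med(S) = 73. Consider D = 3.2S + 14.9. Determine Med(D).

A linear map preserves order up to sign, so Med(D) = a·Med(S) + b = 3.2·73 + 14.9 = 248.5.

Med(D) = 248.5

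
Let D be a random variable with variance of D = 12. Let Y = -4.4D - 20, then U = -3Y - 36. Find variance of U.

variance of Y = (-4.4)²·12 = 232.32.
variance of U = (-3)²·232.32 = 2090.88.

variance of U = 2090.88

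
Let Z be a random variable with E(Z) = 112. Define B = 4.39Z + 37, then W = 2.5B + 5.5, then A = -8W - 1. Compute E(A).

E(B) = 4.39·112 + 37 = 528.68.
E(W) = 2.5·528.68 + 5.5 = 1327.2.
E(A) = (-8)·1327.2 + (-1) = -10618.6.

E(A) = -10618.6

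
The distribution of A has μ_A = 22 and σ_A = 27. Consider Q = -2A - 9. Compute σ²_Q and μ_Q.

σ²_Q = 2916, μ_Q = -53

Q = -2A - 9 is linear with a = -2, b = -9.
σ²_A = 27² = 729.
σ²_Q = a²·σ²_A = (-2)²·729 = 2916 (the additive constant -9 does not affect variance).
μ_Q = a·μ_A + b = (-2)·22 + (-9) = -53.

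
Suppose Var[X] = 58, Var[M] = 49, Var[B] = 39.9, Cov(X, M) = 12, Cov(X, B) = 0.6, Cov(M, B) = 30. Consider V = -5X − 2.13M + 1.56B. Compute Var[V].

Var[V] = 1816.28074

Var[V] = a²·Var[X] + b²·Var[M] + c²·Var[B] + 2ab·Cov(X, M) + 2ac·Cov(X, B) + 2bc·Cov(M, B), with a = -5, b = -2.13, c = 1.56.
= 1450 + 222.3081 + 97.10064 + 255.6 + (-9.36) + (-199.368)
= 1816.28074.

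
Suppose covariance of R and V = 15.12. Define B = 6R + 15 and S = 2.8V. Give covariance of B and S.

covariance of B and S = a·c·covariance of R and V = 6·2.8·15.12 = 254.016. Additive constants drop out.

covariance of B and S = 254.016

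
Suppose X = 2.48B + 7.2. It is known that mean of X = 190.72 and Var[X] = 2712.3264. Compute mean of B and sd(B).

From X = 2.48B + 7.2: mean of X = a·mean of B + b, so mean of B = (mean of X − b)/a = (190.72 − 7.2)/2.48 = 74.
sd(X) = √2712.3264 = 52.08.
sd(X) = |a|·sd(B), so sd(B) = 52.08/|2.48| = 21.

mean of B = 74, sd(B) = 21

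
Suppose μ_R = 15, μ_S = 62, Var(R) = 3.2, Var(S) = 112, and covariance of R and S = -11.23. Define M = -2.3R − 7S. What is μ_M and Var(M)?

μ_M = -468.5, Var(M) = 5143.322

μ_M = (-2.3)·μ_R + (-7)·μ_S = (-2.3)·15 + (-7)·62 = -468.5.
Var(M) = a²·Var(R) + b²·Var(S) + 2ab·covariance of R and S with a = -2.3, b = -7.
= (-2.3)²·3.2 + (-7)²·112 + 2·(-2.3)·(-7)·(-11.23)
= 16.928 + 5488 + (-361.606) = 5143.322.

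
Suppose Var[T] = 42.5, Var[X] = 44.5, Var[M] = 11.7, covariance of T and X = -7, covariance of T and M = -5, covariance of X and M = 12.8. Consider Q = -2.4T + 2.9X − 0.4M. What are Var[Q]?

Var[Q] = a²·Var[T] + b²·Var[X] + c²·Var[M] + 2ab·covariance of T and X + 2ac·covariance of T and M + 2bc·covariance of X and M, with a = -2.4, b = 2.9, c = -0.4.
= 244.8 + 374.245 + 1.872 + 97.44 + (-9.6) + (-29.696)
= 679.061.

Var[Q] = 679.061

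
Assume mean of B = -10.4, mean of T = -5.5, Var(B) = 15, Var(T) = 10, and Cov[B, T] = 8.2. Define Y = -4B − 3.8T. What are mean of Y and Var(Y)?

mean of Y = (-4)·mean of B + (-3.8)·mean of T = (-4)·(-10.4) + (-3.8)·(-5.5) = 62.5.
Var(Y) = a²·Var(B) + b²·Var(T) + 2ab·Cov[B, T] with a = -4, b = -3.8.
= (-4)²·15 + (-3.8)²·10 + 2·(-4)·(-3.8)·8.2
= 240 + 144.4 + 249.28 = 633.68.

mean of Y = 62.5, Var(Y) = 633.68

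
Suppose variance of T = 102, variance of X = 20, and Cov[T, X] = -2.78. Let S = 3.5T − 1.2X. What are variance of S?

variance of S = 1301.652

variance of S = a²·variance of T + b²·variance of X + 2ab·Cov[T, X] with a = 3.5, b = -1.2.
= 3.5²·102 + (-1.2)²·20 + 2·3.5·(-1.2)·(-2.78)
= 1249.5 + 28.8 + 23.352 = 1301.652.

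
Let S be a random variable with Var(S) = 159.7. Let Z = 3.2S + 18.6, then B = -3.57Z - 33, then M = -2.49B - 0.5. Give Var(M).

Var(M) = 129223.05353782272

Var(Z) = 3.2²·159.7 = 1635.328.
Var(B) = (-3.57)²·1635.328 = 20842.0918272.
Var(M) = (-2.49)²·20842.0918272 = 129223.05353782272.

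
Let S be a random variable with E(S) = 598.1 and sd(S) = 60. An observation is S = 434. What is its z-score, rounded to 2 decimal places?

z = (S − E(S)) / sd(S) = (434 − 598.1) / 60 ≈ -2.74.

z = -2.74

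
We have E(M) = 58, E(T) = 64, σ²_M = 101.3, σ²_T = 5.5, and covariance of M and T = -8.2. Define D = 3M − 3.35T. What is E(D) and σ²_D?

E(D) = -40.4, σ²_D = 1138.24375

E(D) = 3·E(M) + (-3.35)·E(T) = 3·58 + (-3.35)·64 = -40.4.
σ²_D = a²·σ²_M + b²·σ²_T + 2ab·covariance of M and T with a = 3, b = -3.35.
= 3²·101.3 + (-3.35)²·5.5 + 2·3·(-3.35)·(-8.2)
= 911.7 + 61.72375 + 164.82 = 1138.24375.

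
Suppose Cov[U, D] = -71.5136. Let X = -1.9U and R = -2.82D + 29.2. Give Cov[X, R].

Cov[X, R] = -383.1698688

Cov[X, R] = a·c·Cov[U, D] = (-1.9)·(-2.82)·(-71.5136) = -383.1698688. Additive constants drop out.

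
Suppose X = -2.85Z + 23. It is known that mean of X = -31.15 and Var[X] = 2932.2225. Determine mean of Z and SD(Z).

mean of Z = 19, SD(Z) = 19

From X = -2.85Z + 23: mean of X = a·mean of Z + b, so mean of Z = (mean of X − b)/a = (-31.15 − 23)/(-2.85) = 19.
SD(X) = √2932.2225 = 54.15.
SD(X) = |a|·SD(Z), so SD(Z) = 54.15/|-2.85| = 19.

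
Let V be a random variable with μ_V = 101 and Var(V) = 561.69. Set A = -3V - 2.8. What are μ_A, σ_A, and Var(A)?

μ_A = -305.8, σ_A = 71.1, Var(A) = 5055.21

A = -3V - 2.8 is linear with a = -3, b = -2.8.
μ_A = a·μ_V + b = (-3)·101 + (-2.8) = -305.8.
σ_V = √561.69 = 23.7.
σ_A = |a|·σ_V = |-3|·23.7 = 71.1.
Var(A) = a²·Var(V) = (-3)²·561.69 = 5055.21 (the additive constant -2.8 does not affect variance).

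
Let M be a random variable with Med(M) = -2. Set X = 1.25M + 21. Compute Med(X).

A linear map preserves order up to sign, so Med(X) = a·Med(M) + b = 1.25·(-2) + 21 = 18.5.

Med(X) = 18.5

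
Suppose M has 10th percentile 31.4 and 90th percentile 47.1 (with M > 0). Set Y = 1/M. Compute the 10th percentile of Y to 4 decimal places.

10th percentile of Y = 0.0212

1/M is decreasing on M > 0, so percentile order reverses: P_{10}(Y) uses P_{90}(M) = 47.1.
P_{10}(Y) = 1/47.1 ≈ 0.0212.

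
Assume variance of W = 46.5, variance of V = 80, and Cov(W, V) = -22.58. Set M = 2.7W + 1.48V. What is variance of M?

variance of M = 333.75764

variance of M = a²·variance of W + b²·variance of V + 2ab·Cov(W, V) with a = 2.7, b = 1.48.
= 2.7²·46.5 + 1.48²·80 + 2·2.7·1.48·(-22.58)
= 338.985 + 175.232 + (-180.45936) = 333.75764.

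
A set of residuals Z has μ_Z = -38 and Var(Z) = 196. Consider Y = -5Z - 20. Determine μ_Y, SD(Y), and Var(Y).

Y = -5Z - 20 is linear with a = -5, b = -20.
μ_Y = a·μ_Z + b = (-5)·(-38) + (-20) = 170.
SD(Z) = √196 = 14.
SD(Y) = |a|·SD(Z) = |-5|·14 = 70.
Var(Y) = a²·Var(Z) = (-5)²·196 = 4900 (the additive constant -20 does not affect variance).

μ_Y = 170, SD(Y) = 70, Var(Y) = 4900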